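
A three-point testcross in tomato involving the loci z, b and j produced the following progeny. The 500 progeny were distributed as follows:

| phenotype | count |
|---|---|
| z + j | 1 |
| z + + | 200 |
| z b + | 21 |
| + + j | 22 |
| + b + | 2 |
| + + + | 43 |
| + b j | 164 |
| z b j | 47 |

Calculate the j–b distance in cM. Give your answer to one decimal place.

9.2 cM

The two most frequent reciprocal classes, + b j and z + +, are the parental types, so the F1 was + b j / z + +.
The two rarest classes, + b + and z + j, are the double crossovers. Comparing them with the parentals, only the j allele has switched, so j is the middle locus and the order is b – j – z.
Crossovers in the b–j interval produce the single-crossover classes + + j and z b + (22 + 21 = 43) plus the double crossovers (3).
RF(b–j) = (43 + 3) / 500 = 46/500 = 0.0920 → 9.2 cM.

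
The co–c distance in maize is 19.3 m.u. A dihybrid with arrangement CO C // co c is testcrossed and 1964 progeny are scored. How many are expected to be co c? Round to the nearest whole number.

792

A map distance of 19.3 m.u. corresponds to a recombination frequency of 0.193.
The F1 is CO C / co c, so co c is a parental gamete class with expected frequency (1 − r)/2 = 0.807/2 = 0.4035.
Expected number = 0.4035 × 1964 = 792.47 ≈ 792.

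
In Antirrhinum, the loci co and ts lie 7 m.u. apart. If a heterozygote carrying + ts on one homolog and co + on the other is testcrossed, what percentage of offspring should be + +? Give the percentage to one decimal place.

A map distance of 7 m.u. corresponds to a recombination frequency of 0.070.
The F1 is + ts / co +, so + + is a recombinant gamete class with expected frequency r/2 = 0.070/2 = 0.0350.
That is 0.0350 = 3.5% of the progeny.

3.5%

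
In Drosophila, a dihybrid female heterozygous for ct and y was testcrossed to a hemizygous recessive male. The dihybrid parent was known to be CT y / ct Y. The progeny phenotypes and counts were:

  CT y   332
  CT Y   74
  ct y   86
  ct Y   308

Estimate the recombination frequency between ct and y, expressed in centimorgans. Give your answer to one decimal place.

The recombinant classes are CT Y and ct y: 74 + 86 = 160.
Recombination frequency = 160/800 = 0.2000 ≈ 20.0%, i.e. 20.0 centimorgans.

20.0 centimorgans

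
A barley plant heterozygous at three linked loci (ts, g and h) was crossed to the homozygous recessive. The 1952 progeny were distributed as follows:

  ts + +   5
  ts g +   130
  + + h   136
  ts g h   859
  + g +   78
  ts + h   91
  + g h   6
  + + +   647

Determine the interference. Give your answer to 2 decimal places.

0.57

The two most frequent reciprocal classes, ts g h and + + +, are the parental types, so the F1 was ts g h / + + +.
The two rarest classes, + g h and ts + +, are the double crossovers. Comparing them with the parentals, only the ts allele has switched, so ts is the middle locus and the order is g – ts – h.
g–ts: (169 + 11)/1952 = 0.0922; ts–h: (266 + 11)/1952 = 0.1419.
Expected DCO frequency = 0.0922 × 0.1419 ≈ 0.01308; observed = 11/1952 ≈ 0.00564.
Coefficient of coincidence = 0.00564/0.01308 ≈ 0.43; interference = 1 − 0.43 = 0.57.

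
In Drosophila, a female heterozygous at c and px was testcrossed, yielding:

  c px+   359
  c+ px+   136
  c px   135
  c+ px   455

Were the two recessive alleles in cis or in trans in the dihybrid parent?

trans

The two most frequent classes are c+ px (455) and c px+ (359); these are the parental (non-recombinant) types.
So the F1 carried c+ px on one chromosome and c px+ on the other — the recessive alleles are on opposite chromosomes (trans / repulsion).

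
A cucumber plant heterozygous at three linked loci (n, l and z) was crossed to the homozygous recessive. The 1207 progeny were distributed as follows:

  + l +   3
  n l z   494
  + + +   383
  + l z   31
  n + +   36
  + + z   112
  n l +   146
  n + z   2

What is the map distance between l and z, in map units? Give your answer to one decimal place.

21.8 map units

The two most frequent reciprocal classes, n l z and + + +, are the parental types, so the F1 was n l z / + + +.
The two rarest classes, n + z and + l +, are the double crossovers. Comparing them with the parentals, only the l allele has switched, so l is the middle locus and the order is n – l – z.
Crossovers in the l–z interval produce the single-crossover classes n l + and + + z (146 + 112 = 258) plus the double crossovers (5).
RF(l–z) = (258 + 5) / 1207 = 263/1207 = 0.2179 → 21.8 map units.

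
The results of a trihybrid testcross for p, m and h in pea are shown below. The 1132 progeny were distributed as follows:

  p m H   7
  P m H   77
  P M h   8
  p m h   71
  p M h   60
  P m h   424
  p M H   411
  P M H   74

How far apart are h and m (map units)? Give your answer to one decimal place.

The two most frequent reciprocal classes, p M H and P m h, are the parental types, so the F1 was p M H / P m h.
The two rarest classes, p m H and P M h, are the double crossovers. Comparing them with the parentals, only the m allele has switched, so m is the middle locus and the order is p – m – h.
Crossovers in the m–h interval produce the single-crossover classes p M h and P m H (60 + 77 = 137) plus the double crossovers (15).
RF(m–h) = (137 + 15) / 1132 = 152/1132 = 0.1343 → 13.4 map units.

13.4 map units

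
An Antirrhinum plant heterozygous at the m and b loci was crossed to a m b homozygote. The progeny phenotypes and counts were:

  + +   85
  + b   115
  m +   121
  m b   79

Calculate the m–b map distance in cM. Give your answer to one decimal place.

The two most frequent classes, + b (115) and m + (121), are the parental types, so the F1 was + b / m +.
The recombinant classes are + + and m b: 85 + 79 = 164.
Recombination frequency = 164/400 = 0.4100 ≈ 41.0%, i.e. 41.0 cM.

41.0 cM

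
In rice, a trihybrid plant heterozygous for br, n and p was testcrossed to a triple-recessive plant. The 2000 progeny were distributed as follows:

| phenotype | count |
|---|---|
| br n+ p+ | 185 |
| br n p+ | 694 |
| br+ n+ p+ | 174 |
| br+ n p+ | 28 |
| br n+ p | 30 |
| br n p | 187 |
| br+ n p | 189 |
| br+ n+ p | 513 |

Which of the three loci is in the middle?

The two most frequent reciprocal classes, br+ n+ p and br n p+, are the parental types, so the F1 was br+ n+ p / br n p+.
The two rarest classes, br n+ p and br+ n p+, are the double crossovers. Comparing them with the parentals, only the br allele has switched, so br is the middle locus and the order is p – br – n.

br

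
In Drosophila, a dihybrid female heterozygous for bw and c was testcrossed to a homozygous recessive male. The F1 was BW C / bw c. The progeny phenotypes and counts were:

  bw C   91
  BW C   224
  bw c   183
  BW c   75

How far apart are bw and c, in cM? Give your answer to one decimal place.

29.0 cM

The recombinant classes are BW c and bw C: 75 + 91 = 166.
Recombination frequency = 166/573 = 0.2897 ≈ 29.0%, i.e. 29.0 cM.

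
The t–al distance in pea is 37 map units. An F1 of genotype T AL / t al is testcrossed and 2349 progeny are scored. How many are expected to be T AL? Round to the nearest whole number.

A map distance of 37 map units corresponds to a recombination frequency of 0.370.
The F1 is T AL / t al, so T AL is a parental gamete class with expected frequency (1 − r)/2 = 0.630/2 = 0.3150.
Expected number = 0.3150 × 2349 = 739.94 ≈ 740.

740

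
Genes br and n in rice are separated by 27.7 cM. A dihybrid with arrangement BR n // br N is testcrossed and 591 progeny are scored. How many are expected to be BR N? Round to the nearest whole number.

82

A map distance of 27.7 cM corresponds to a recombination frequency of 0.277.
The F1 is BR n / br N, so BR N is a recombinant gamete class with expected frequency r/2 = 0.277/2 = 0.1385.
Expected number = 0.1385 × 591 = 81.85 ≈ 82.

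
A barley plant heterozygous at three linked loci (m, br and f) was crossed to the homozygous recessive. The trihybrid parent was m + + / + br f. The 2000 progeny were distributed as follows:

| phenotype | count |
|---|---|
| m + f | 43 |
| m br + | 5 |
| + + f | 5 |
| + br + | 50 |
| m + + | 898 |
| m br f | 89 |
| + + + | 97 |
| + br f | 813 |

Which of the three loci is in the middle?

The two rarest classes, m br + and + + f, are the double crossovers. Comparing them with the parentals, only the br allele has switched, so br is the middle locus and the order is m – br – f.

br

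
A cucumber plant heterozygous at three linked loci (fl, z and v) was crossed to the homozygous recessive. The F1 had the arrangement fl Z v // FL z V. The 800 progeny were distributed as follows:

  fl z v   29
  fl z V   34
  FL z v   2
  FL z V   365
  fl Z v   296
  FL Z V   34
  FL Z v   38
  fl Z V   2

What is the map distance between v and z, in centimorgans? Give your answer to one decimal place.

8.4 centimorgans

The two rarest classes, fl Z V and FL z v, are the double crossovers. Comparing them with the parentals, only the v allele has switched, so v is the middle locus and the order is z – v – fl.
Crossovers in the z–v interval produce the single-crossover classes fl z v and FL Z V (29 + 34 = 63) plus the double crossovers (4).
RF(z–v) = (63 + 4) / 800 = 67/800 = 0.0838 → 8.4 centimorgans.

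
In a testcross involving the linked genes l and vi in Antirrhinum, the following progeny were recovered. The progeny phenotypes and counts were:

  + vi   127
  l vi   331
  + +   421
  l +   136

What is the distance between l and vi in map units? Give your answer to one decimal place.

The two most frequent classes, + + (421) and l vi (331), are the parental types, so the F1 was + + / l vi.
The recombinant classes are + vi and l +: 127 + 136 = 263.
Recombination frequency = 263/1015 = 0.2591 ≈ 25.9%, i.e. 25.9 map units.

25.9 map units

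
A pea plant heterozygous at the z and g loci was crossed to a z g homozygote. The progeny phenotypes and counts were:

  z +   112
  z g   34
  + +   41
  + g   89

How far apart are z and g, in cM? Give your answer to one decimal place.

27.2 cM

The two most frequent classes, + g (89) and z + (112), are the parental types, so the F1 was + g / z +.
The recombinant classes are + + and z g: 41 + 34 = 75.
Recombination frequency = 75/276 = 0.2717 ≈ 27.2%, i.e. 27.2 cM.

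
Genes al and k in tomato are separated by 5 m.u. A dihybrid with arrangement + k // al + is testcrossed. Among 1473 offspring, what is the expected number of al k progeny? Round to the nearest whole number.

A map distance of 5 m.u. corresponds to a recombination frequency of 0.050.
The F1 is + k / al +, so al k is a recombinant gamete class with expected frequency r/2 = 0.050/2 = 0.0250.
Expected number = 0.0250 × 1473 = 36.83 ≈ 37.

37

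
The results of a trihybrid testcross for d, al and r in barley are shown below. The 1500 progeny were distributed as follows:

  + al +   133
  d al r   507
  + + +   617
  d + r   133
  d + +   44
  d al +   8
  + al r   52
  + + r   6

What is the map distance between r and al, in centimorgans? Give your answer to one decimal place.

The two most frequent reciprocal classes, + + + and d al r, are the parental types, so the F1 was + + + / d al r.
The two rarest classes, + + r and d al +, are the double crossovers. Comparing them with the parentals, only the r allele has switched, so r is the middle locus and the order is d – r – al.
Crossovers in the r–al interval produce the single-crossover classes + al + and d + r (133 + 133 = 266) plus the double crossovers (14).
RF(r–al) = (266 + 14) / 1500 = 280/1500 = 0.1867 → 18.7 centimorgans.

18.7 centimorgans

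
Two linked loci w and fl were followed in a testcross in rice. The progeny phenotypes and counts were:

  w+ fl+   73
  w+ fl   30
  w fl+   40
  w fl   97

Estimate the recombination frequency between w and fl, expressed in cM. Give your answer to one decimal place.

The two most frequent classes, w+ fl+ (73) and w fl (97), are the parental types, so the F1 was w+ fl+ / w fl.
The recombinant classes are w+ fl and w fl+: 30 + 40 = 70.
Recombination frequency = 70/240 = 0.2917 ≈ 29.2%, i.e. 29.2 cM.

29.2 cM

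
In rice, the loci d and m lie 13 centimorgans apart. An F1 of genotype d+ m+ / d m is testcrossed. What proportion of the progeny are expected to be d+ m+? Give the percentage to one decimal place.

A map distance of 13 centimorgans corresponds to a recombination frequency of 0.130.
The F1 is d+ m+ / d m, so d+ m+ is a parental gamete class with expected frequency (1 − r)/2 = 0.870/2 = 0.4350.
That is 0.4350 = 43.5% of the progeny.

43.5%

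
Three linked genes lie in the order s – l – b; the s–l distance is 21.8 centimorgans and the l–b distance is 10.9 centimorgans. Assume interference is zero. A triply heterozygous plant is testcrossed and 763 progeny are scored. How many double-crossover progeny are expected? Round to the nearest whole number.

18

Map distances give recombination frequencies of 0.218 and 0.109 for the two intervals.
With no interference, expected double-crossover frequency = 0.218 × 0.109 = 0.02376.
Expected number = 0.02376 × 763 = 18.13 ≈ 18.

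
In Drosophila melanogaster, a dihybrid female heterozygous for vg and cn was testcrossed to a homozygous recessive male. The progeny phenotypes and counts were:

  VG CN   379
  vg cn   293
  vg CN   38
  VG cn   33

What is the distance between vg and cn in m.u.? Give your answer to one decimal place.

The two most frequent classes, VG CN (379) and vg cn (293), are the parental types, so the F1 was VG CN / vg cn.
The recombinant classes are VG cn and vg CN: 33 + 38 = 71.
Recombination frequency = 71/743 = 0.0956 ≈ 9.6%, i.e. 9.6 m.u.

9.6 m.u.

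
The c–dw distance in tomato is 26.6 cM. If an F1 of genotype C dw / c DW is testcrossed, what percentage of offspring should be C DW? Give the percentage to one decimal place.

A map distance of 26.6 cM corresponds to a recombination frequency of 0.266.
The F1 is C dw / c DW, so C DW is a recombinant gamete class with expected frequency r/2 = 0.266/2 = 0.1330.
That is 0.1330 = 13.3% of the progeny.

13.3%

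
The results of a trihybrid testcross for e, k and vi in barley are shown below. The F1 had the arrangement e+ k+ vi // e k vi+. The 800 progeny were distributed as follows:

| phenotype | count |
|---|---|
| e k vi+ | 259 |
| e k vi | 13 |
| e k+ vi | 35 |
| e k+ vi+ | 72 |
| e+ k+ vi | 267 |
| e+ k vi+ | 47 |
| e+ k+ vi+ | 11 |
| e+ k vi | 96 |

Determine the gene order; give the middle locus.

The two rarest classes, e+ k+ vi+ and e k vi, are the double crossovers. Comparing them with the parentals, only the vi allele has switched, so vi is the middle locus and the order is e – vi – k.

vi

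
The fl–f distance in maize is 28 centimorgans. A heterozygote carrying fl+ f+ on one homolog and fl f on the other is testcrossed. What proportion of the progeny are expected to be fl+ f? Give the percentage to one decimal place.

A map distance of 28 centimorgans corresponds to a recombination frequency of 0.280.
The F1 is fl+ f+ / fl f, so fl+ f is a recombinant gamete class with expected frequency r/2 = 0.280/2 = 0.1400.
That is 0.1400 = 14.0% of the progeny.

14.0%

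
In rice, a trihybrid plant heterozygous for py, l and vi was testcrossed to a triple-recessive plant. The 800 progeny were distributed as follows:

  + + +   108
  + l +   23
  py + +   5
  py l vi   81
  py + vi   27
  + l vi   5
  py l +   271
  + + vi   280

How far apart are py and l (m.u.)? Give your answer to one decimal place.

7.5 m.u.

The two most frequent reciprocal classes, + + vi and py l +, are the parental types, so the F1 was + + vi / py l +.
The two rarest classes, + l vi and py + +, are the double crossovers. Comparing them with the parentals, only the l allele has switched, so l is the middle locus and the order is py – l – vi.
Crossovers in the py–l interval produce the single-crossover classes py + vi and + l + (27 + 23 = 50) plus the double crossovers (10).
RF(py–l) = (50 + 10) / 800 = 60/800 = 0.0750 → 7.5 m.u.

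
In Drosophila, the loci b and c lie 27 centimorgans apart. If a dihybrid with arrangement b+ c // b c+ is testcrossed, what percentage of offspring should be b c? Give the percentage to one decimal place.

A map distance of 27 centimorgans corresponds to a recombination frequency of 0.270.
The F1 is b+ c / b c+, so b c is a recombinant gamete class with expected frequency r/2 = 0.270/2 = 0.1350.
That is 0.1350 = 13.5% of the progeny.

13.5%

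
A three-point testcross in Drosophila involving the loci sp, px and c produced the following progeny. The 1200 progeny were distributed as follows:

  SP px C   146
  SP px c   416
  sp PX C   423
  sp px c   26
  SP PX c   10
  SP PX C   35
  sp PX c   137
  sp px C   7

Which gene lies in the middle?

px

The two most frequent reciprocal classes, SP px c and sp PX C, are the parental types, so the F1 was SP px c / sp PX C.
The two rarest classes, SP PX c and sp px C, are the double crossovers. Comparing them with the parentals, only the px allele has switched, so px is the middle locus and the order is sp – px – c.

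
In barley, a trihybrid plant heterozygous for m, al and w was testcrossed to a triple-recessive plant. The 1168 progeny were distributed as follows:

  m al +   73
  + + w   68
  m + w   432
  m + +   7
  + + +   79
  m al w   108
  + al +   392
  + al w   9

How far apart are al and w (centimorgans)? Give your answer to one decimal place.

The two most frequent reciprocal classes, + al + and m + w, are the parental types, so the F1 was + al + / m + w.
The two rarest classes, + al w and m + +, are the double crossovers. Comparing them with the parentals, only the w allele has switched, so w is the middle locus and the order is al – w – m.
Crossovers in the al–w interval produce the single-crossover classes + + + and m al w (79 + 108 = 187) plus the double crossovers (16).
RF(al–w) = (187 + 16) / 1168 = 203/1168 = 0.1738 → 17.4 centimorgans.

17.4 centimorgans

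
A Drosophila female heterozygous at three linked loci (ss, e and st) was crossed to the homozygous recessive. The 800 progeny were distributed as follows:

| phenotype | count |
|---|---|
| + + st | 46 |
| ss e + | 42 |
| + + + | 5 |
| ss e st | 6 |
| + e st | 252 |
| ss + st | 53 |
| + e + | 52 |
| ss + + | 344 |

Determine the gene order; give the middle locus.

ss

The two most frequent reciprocal classes, + e st and ss + +, are the parental types, so the F1 was + e st / ss + +.
The two rarest classes, ss e st and + + +, are the double crossovers. Comparing them with the parentals, only the ss allele has switched, so ss is the middle locus and the order is st – ss – e.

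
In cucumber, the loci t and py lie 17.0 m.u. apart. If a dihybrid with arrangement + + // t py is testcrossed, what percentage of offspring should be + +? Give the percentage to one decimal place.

41.5%

A map distance of 17.0 m.u. corresponds to a recombination frequency of 0.170.
The F1 is + + / t py, so + + is a parental gamete class with expected frequency (1 − r)/2 = 0.830/2 = 0.4150.
That is 0.4150 = 41.5% of the progeny.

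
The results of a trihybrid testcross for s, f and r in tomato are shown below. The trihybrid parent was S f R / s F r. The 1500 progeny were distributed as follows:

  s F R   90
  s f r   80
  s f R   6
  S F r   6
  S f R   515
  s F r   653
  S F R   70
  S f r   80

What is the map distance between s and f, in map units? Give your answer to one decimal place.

The two rarest classes, s f R and S F r, are the double crossovers. Comparing them with the parentals, only the s allele has switched, so s is the middle locus and the order is f – s – r.
Crossovers in the f–s interval produce the single-crossover classes S F R and s f r (70 + 80 = 150) plus the double crossovers (12).
RF(f–s) = (150 + 12) / 1500 = 162/1500 = 0.1080 → 10.8 map units.

10.8 map units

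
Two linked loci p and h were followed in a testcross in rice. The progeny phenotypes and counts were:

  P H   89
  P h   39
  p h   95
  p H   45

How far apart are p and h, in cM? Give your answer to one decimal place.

31.3 cM

The two most frequent classes, P H (89) and p h (95), are the parental types, so the F1 was P H / p h.
The recombinant classes are P h and p H: 39 + 45 = 84.
Recombination frequency = 84/268 = 0.3134 ≈ 31.3%, i.e. 31.3 cM.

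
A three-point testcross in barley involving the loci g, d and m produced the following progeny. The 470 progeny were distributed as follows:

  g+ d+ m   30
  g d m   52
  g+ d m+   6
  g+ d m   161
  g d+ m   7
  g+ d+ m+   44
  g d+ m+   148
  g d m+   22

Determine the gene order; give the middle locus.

m

The two most frequent reciprocal classes, g+ d m and g d+ m+, are the parental types, so the F1 was g+ d m / g d+ m+.
The two rarest classes, g+ d m+ and g d+ m, are the double crossovers. Comparing them with the parentals, only the m allele has switched, so m is the middle locus and the order is d – m – g.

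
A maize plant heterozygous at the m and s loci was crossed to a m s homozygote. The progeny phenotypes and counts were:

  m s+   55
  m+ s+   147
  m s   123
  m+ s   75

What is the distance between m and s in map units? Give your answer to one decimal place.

The two most frequent classes, m+ s+ (147) and m s (123), are the parental types, so the F1 was m+ s+ / m s.
The recombinant classes are m+ s and m s+: 75 + 55 = 130.
Recombination frequency = 130/400 = 0.3250 ≈ 32.5%, i.e. 32.5 map units.

32.5 map units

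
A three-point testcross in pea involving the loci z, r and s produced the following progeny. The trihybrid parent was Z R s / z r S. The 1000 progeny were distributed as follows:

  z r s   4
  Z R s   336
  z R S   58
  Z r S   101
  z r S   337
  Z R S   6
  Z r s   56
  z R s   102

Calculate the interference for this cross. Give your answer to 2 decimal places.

0.62

The two rarest classes, Z R S and z r s, are the double crossovers. Comparing them with the parentals, only the s allele has switched, so s is the middle locus and the order is z – s – r.
z–s: (203 + 10)/1000 = 0.2130; s–r: (114 + 10)/1000 = 0.1240.
Expected DCO frequency = 0.2130 × 0.1240 ≈ 0.02641; observed = 10/1000 ≈ 0.01000.
Coefficient of coincidence = 0.01000/0.02641 ≈ 0.38; interference = 1 − 0.38 = 0.62.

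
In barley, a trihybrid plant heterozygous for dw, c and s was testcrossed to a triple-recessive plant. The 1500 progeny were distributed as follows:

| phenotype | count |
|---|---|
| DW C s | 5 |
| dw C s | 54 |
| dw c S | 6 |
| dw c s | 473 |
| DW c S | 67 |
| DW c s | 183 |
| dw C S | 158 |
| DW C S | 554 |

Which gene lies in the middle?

s

The two most frequent reciprocal classes, dw c s and DW C S, are the parental types, so the F1 was dw c s / DW C S.
The two rarest classes, dw c S and DW C s, are the double crossovers. Comparing them with the parentals, only the s allele has switched, so s is the middle locus and the order is dw – s – c.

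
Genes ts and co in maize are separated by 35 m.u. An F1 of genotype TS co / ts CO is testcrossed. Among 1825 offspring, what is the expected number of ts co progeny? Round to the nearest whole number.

A map distance of 35 m.u. corresponds to a recombination frequency of 0.350.
The F1 is TS co / ts CO, so ts co is a recombinant gamete class with expected frequency r/2 = 0.350/2 = 0.1750.
Expected number = 0.1750 × 1825 = 319.38 ≈ 319.

319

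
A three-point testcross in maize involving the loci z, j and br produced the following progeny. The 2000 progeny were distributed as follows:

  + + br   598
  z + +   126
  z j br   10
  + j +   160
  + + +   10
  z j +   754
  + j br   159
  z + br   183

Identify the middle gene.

The two most frequent reciprocal classes, z j + and + + br, are the parental types, so the F1 was z j + / + + br.
The two rarest classes, z j br and + + +, are the double crossovers. Comparing them with the parentals, only the br allele has switched, so br is the middle locus and the order is j – br – z.

br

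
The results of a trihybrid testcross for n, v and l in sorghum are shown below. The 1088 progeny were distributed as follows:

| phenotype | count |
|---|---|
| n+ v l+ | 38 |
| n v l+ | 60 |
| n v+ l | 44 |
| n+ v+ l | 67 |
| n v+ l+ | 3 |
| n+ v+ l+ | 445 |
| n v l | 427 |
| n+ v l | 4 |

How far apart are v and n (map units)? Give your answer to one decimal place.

8.2 map units

The two most frequent reciprocal classes, n v l and n+ v+ l+, are the parental types, so the F1 was n v l / n+ v+ l+.
The two rarest classes, n+ v l and n v+ l+, are the double crossovers. Comparing them with the parentals, only the n allele has switched, so n is the middle locus and the order is v – n – l.
Crossovers in the v–n interval produce the single-crossover classes n v+ l and n+ v l+ (44 + 38 = 82) plus the double crossovers (7).
RF(v–n) = (82 + 7) / 1088 = 89/1088 = 0.0818 → 8.2 map units.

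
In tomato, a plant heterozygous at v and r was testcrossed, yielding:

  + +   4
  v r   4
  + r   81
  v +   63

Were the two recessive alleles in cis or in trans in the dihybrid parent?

The two most frequent classes are + r (81) and v + (63); these are the parental (non-recombinant) types.
So the F1 carried + r on one chromosome and v + on the other — the recessive alleles are on opposite chromosomes (trans / repulsion).

trans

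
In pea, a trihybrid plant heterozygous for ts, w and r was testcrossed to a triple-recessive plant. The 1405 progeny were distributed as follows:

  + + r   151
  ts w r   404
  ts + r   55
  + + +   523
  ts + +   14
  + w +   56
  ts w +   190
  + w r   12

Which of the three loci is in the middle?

ts

The two most frequent reciprocal classes, + + + and ts w r, are the parental types, so the F1 was + + + / ts w r.
The two rarest classes, ts + + and + w r, are the double crossovers. Comparing them with the parentals, only the ts allele has switched, so ts is the middle locus and the order is r – ts – w.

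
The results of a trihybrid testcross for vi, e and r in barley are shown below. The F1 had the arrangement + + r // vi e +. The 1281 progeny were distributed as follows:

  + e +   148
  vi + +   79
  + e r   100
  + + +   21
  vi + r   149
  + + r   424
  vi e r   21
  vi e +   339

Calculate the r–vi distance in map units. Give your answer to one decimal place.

26.5 map units

The two rarest classes, + + + and vi e r, are the double crossovers. Comparing them with the parentals, only the r allele has switched, so r is the middle locus and the order is vi – r – e.
Crossovers in the vi–r interval produce the single-crossover classes vi + r and + e + (149 + 148 = 297) plus the double crossovers (42).
RF(vi–r) = (297 + 42) / 1281 = 339/1281 = 0.2646 → 26.5 map units.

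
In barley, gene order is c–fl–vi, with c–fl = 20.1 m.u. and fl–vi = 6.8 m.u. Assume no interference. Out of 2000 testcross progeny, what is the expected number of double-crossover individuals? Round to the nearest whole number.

27

Map distances give recombination frequencies of 0.201 and 0.068 for the two intervals.
With no interference, expected double-crossover frequency = 0.201 × 0.068 = 0.01367.
Expected number = 0.01367 × 2000 = 27.34 ≈ 27.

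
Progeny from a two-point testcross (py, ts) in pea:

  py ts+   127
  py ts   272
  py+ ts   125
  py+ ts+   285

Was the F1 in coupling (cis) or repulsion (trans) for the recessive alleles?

The two most frequent classes are py+ ts+ (285) and py ts (272); these are the parental (non-recombinant) types.
So the F1 carried py+ ts+ on one chromosome and py ts on the other — the recessive alleles are on the same chromosome (cis / coupling).

cis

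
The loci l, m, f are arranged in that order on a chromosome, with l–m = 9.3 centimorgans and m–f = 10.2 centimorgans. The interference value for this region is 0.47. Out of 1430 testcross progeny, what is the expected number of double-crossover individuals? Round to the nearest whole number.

Map distances give recombination frequencies of 0.093 and 0.102 for the two intervals.
With interference 0.47 (so coincidence = 0.53), expected double-crossover frequency = 0.093 × 0.102 × 0.53 = 0.00503.
Expected number = 0.00503 × 1430 = 7.19 ≈ 7.

7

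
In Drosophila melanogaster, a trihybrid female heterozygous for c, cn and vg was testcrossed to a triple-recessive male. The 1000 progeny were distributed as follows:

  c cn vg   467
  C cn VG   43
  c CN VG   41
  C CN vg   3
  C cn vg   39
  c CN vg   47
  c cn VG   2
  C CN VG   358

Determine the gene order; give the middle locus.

vg

The two most frequent reciprocal classes, C CN VG and c cn vg, are the parental types, so the F1 was C CN VG / c cn vg.
The two rarest classes, C CN vg and c cn VG, are the double crossovers. Comparing them with the parentals, only the vg allele has switched, so vg is the middle locus and the order is c – vg – cn.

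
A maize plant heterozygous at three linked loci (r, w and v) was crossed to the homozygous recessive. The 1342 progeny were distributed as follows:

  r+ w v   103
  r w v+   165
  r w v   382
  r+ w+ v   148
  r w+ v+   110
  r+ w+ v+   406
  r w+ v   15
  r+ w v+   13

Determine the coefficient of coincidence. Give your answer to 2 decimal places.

The two most frequent reciprocal classes, r+ w+ v+ and r w v, are the parental types, so the F1 was r+ w+ v+ / r w v.
The two rarest classes, r+ w v+ and r w+ v, are the double crossovers. Comparing them with the parentals, only the w allele has switched, so w is the middle locus and the order is r – w – v.
r–w: (213 + 28)/1342 = 0.1796; w–v: (313 + 28)/1342 = 0.2541.
Expected DCO frequency = 0.1796 × 0.2541 ≈ 0.04564; observed = 28/1342 ≈ 0.02086.
Coefficient of coincidence = 0.02086/0.04564 ≈ 0.46.

0.46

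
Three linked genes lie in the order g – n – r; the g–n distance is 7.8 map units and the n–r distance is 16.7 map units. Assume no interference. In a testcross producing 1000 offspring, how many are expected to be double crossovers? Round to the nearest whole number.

13

Map distances give recombination frequencies of 0.078 and 0.167 for the two intervals.
With no interference, expected double-crossover frequency = 0.078 × 0.167 = 0.01303.
Expected number = 0.01303 × 1000 = 13.03 ≈ 13.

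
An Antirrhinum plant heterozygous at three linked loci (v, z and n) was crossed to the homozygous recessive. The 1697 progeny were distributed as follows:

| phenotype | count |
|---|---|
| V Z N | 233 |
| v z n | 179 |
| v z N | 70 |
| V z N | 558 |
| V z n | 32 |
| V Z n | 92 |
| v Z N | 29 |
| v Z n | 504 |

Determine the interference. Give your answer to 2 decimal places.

0.02

The two most frequent reciprocal classes, V z N and v Z n, are the parental types, so the F1 was V z N / v Z n.
The two rarest classes, V z n and v Z N, are the double crossovers. Comparing them with the parentals, only the n allele has switched, so n is the middle locus and the order is v – n – z.
v–n: (162 + 61)/1697 = 0.1314; n–z: (412 + 61)/1697 = 0.2787.
Expected DCO frequency = 0.1314 × 0.2787 ≈ 0.03662; observed = 61/1697 ≈ 0.03595.
Coefficient of coincidence = 0.03595/0.03662 ≈ 0.98; interference = 1 − 0.98 = 0.02.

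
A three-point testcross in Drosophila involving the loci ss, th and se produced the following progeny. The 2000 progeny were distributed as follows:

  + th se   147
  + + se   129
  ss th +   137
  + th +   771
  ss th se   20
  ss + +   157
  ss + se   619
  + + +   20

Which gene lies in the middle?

th

The two most frequent reciprocal classes, ss + se and + th +, are the parental types, so the F1 was ss + se / + th +.
The two rarest classes, ss th se and + + +, are the double crossovers. Comparing them with the parentals, only the th allele has switched, so th is the middle locus and the order is se – th – ss.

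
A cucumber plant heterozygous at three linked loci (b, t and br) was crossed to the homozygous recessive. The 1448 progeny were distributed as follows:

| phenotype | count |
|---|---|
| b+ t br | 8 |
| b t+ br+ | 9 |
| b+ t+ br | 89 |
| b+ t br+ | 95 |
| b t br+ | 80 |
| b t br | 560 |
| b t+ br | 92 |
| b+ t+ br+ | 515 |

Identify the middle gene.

b

The two most frequent reciprocal classes, b t br and b+ t+ br+, are the parental types, so the F1 was b t br / b+ t+ br+.
The two rarest classes, b+ t br and b t+ br+, are the double crossovers. Comparing them with the parentals, only the b allele has switched, so b is the middle locus and the order is br – b – t.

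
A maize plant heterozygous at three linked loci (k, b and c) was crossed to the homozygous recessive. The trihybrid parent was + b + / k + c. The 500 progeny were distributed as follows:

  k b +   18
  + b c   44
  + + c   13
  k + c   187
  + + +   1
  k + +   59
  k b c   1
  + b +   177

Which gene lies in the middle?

The two rarest classes, + + + and k b c, are the double crossovers. Comparing them with the parentals, only the b allele has switched, so b is the middle locus and the order is c – b – k.

b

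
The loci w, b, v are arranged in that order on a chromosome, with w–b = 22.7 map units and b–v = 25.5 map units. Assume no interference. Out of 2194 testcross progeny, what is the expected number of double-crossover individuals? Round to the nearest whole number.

127

Map distances give recombination frequencies of 0.227 and 0.255 for the two intervals.
With no interference, expected double-crossover frequency = 0.227 × 0.255 = 0.05788.
Expected number = 0.05788 × 2194 = 127.00 ≈ 127.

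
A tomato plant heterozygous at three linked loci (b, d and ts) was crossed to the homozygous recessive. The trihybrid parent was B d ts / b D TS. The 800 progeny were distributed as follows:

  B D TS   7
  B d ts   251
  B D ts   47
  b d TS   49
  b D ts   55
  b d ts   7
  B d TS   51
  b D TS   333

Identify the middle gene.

The two rarest classes, b d ts and B D TS, are the double crossovers. Comparing them with the parentals, only the b allele has switched, so b is the middle locus and the order is d – b – ts.

b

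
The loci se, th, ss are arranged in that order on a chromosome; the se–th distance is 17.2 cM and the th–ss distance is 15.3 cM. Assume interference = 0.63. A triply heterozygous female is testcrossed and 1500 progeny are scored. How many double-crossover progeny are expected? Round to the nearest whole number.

15

Map distances give recombination frequencies of 0.172 and 0.153 for the two intervals.
With interference 0.63 (so coincidence = 0.37), expected double-crossover frequency = 0.172 × 0.153 × 0.37 = 0.00974.
Expected number = 0.00974 × 1500 = 14.61 ≈ 15.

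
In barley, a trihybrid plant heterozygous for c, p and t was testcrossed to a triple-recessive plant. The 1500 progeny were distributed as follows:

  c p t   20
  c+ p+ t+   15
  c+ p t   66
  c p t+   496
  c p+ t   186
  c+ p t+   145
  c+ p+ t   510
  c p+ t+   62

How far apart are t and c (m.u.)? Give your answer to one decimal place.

The two most frequent reciprocal classes, c p t+ and c+ p+ t, are the parental types, so the F1 was c p t+ / c+ p+ t.
The two rarest classes, c p t and c+ p+ t+, are the double crossovers. Comparing them with the parentals, only the t allele has switched, so t is the middle locus and the order is c – t – p.
Crossovers in the c–t interval produce the single-crossover classes c+ p t+ and c p+ t (145 + 186 = 331) plus the double crossovers (35).
RF(c–t) = (331 + 35) / 1500 = 366/1500 = 0.2440 → 24.4 m.u.

24.4 m.u.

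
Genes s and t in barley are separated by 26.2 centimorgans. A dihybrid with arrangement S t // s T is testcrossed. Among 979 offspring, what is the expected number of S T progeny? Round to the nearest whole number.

128

A map distance of 26.2 centimorgans corresponds to a recombination frequency of 0.262.
The F1 is S t / s T, so S T is a recombinant gamete class with expected frequency r/2 = 0.262/2 = 0.1310.
Expected number = 0.1310 × 979 = 128.25 ≈ 128.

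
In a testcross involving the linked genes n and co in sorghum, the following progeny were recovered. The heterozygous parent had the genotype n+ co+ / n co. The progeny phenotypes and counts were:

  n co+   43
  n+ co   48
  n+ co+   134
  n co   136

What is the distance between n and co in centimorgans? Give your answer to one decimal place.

The recombinant classes are n+ co and n co+: 48 + 43 = 91.
Recombination frequency = 91/361 = 0.2521 ≈ 25.2%, i.e. 25.2 centimorgans.

25.2 centimorgans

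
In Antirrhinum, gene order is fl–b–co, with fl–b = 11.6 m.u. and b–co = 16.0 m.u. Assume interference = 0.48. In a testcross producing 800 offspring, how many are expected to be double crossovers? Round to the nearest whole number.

Map distances give recombination frequencies of 0.116 and 0.160 for the two intervals.
With interference 0.48 (so coincidence = 0.52), expected double-crossover frequency = 0.116 × 0.160 × 0.52 = 0.00965.
Expected number = 0.00965 × 800 = 7.72 ≈ 8.

8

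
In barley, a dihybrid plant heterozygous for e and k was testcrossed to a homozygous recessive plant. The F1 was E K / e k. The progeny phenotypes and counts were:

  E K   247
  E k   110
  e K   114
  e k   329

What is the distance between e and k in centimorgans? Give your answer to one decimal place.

The recombinant classes are E k and e K: 110 + 114 = 224.
Recombination frequency = 224/800 = 0.2800 ≈ 28.0%, i.e. 28.0 centimorgans.

28.0 centimorgans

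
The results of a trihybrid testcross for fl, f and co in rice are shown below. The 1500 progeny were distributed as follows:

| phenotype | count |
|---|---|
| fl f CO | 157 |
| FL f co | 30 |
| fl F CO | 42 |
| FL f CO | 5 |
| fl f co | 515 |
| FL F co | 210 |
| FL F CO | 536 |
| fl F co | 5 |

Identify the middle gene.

The two most frequent reciprocal classes, fl f co and FL F CO, are the parental types, so the F1 was fl f co / FL F CO.
The two rarest classes, fl F co and FL f CO, are the double crossovers. Comparing them with the parentals, only the f allele has switched, so f is the middle locus and the order is fl – f – co.

f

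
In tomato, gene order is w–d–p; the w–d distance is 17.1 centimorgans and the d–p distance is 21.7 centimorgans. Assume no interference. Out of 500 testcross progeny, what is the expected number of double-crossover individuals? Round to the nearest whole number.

Map distances give recombination frequencies of 0.171 and 0.217 for the two intervals.
With no interference, expected double-crossover frequency = 0.171 × 0.217 = 0.03711.
Expected number = 0.03711 × 500 = 18.55 ≈ 19.

19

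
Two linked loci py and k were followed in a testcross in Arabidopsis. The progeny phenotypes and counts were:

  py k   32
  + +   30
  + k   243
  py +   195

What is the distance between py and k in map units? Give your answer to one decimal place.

12.4 map units

The two most frequent classes, + k (243) and py + (195), are the parental types, so the F1 was + k / py +.
The recombinant classes are + + and py k: 30 + 32 = 62.
Recombination frequency = 62/500 = 0.1240 ≈ 12.4%, i.e. 12.4 map units.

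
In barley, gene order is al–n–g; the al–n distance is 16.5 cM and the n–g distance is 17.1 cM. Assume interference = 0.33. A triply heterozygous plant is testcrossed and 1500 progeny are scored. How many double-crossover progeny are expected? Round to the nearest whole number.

Map distances give recombination frequencies of 0.165 and 0.171 for the two intervals.
With interference 0.33 (so coincidence = 0.67), expected double-crossover frequency = 0.165 × 0.171 × 0.67 = 0.01890.
Expected number = 0.01890 × 1500 = 28.36 ≈ 28.

28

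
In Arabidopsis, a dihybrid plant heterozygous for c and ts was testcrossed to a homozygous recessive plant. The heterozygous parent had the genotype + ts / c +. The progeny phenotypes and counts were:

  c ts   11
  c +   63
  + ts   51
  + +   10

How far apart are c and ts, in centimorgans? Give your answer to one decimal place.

The recombinant classes are + + and c ts: 10 + 11 = 21.
Recombination frequency = 21/135 = 0.1556 ≈ 15.6%, i.e. 15.6 centimorgans.

15.6 centimorgans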